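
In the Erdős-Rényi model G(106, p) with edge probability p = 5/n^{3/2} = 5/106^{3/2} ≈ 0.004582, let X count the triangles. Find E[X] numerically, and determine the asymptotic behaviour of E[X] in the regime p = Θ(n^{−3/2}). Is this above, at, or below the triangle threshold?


Number of potential triangles: C(106, 3) = 192920.
Each occurs with probability p³ ≈ (0.004582)³ ≈ 9.616867e-08.
By linearity: E[X] = C(106, 3)·p³ ≈ 192920 · 9.616867e-08 ≈ 0.0186.
Since α = 3/2 > 1, p = c/n^{3/2} = o(1/n) is below the triangle threshold p ~ 1/n. Asymptotically E[X] ~ (c³/6)·n^{3(1−α)} = (5³/6)·n^{-1.5} → 0, so by Markov's inequality G has no triangles w.h.p.

E[X] ≈ 0.0186; in regime p = Θ(1/n^{3/2}) E[X] tends to 0 (below the triangle threshold p ~ 1/n).


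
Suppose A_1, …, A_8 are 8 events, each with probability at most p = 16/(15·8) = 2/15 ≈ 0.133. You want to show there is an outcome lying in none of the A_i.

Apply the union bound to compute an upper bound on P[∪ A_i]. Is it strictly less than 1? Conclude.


Union bound: P[∪_{i=1}^{8} A_i] ≤ Σ_i P[A_i] ≤ 8·p = 8·(2/15) = 16/15.
Numerically: 16/15 ≈ 1.067.
Is 16/15 < 1? NO.
Since the bound 16/15 is ≥ 1, the union bound is uninformative here; it does NOT by itself certify existence.

8·p = 16/15 ≈ 1.067; existence NOT certified by the union bound.


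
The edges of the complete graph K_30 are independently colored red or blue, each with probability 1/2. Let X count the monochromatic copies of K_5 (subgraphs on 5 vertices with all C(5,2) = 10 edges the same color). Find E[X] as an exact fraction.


Let X = Σ_S X_S over the C(30, 5) = 142506 subsets S of size 5, where X_S = 1 if the K_5 on S is monochromatic.
For a fixed S, the K_5 on S has C(5, 2) = 10 edges. P[all 10 edges red] = (1/2)^10, and likewise for blue, so P[monochromatic] = 2·(1/2)^10 = 2^{1 − 10} = 1/512.
By linearity: E[X] = C(30, 5) · 2^{1 − 10} = 142506 · 1/512 = 71253/256.
Numerically: E[X] ≈ 278.33203.

E[X] = C(30,5)·2^(1−C(5,2)) = 71253/256 ≈ 278.33203.


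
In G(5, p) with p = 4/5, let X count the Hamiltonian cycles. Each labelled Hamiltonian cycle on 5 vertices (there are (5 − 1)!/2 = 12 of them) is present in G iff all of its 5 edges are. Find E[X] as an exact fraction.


K_5 has (5 − 1)!/2 = 12 labelled Hamiltonian cycles.
For each such Hamiltonian cycle H, let X_H = 1 if all 5 edges of H are present in G. Then P[X_H = 1] = p^{5} = (4/5)^{5} = 1024/3125.
By linearity of expectation: E[X] = Σ_H E[X_H] = 12 · p^{5} = 12 · 1024/3125 = 12288/3125.
Numerically: E[X] ≈ 3.93216.

E[X] = 12 · (4/5)^{5} = 12288/3125 ≈ 3.93216.


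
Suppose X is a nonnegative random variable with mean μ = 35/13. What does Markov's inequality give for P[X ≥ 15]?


μ = E[X] = 35/13, a = 15.
Markov: P[X ≥ 15] ≤ μ/a = (35/13)/15 = 7/39.
Numerically: ≈ 0.1795.
(Since a = 15 > μ = 2.6923, the bound 7/39 is < 1 and informative.)

P[X ≥ 15] ≤ 7/39 ≈ 0.1795.


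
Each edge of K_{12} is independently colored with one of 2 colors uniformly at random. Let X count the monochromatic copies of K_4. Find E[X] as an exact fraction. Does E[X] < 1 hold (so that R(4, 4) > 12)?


E[X] = C(12, 4) · 2^{1 − 6} = 495 · 2^{−5} = 495/32.
As a reduced fraction: E[X] = 495/32 ≈ 15.4688.
Is E[X] < 1? NO.
Since E[X] ≥ 1, the first-moment bound is inconclusive at n = 12; it does NOT by itself certify R(4, 4) > 12.

E[X] = 495/32 ≈ 15.4688; E[X] ≥ 1; first-moment method inconclusive here.


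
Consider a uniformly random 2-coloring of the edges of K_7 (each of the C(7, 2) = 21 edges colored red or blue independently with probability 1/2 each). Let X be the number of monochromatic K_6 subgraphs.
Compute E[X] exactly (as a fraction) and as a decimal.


Let X = Σ_S X_S over the C(7, 6) = 7 subsets S of size 6, where X_S = 1 if the K_6 on S is monochromatic.
For a fixed S, the K_6 on S has C(6, 2) = 15 edges. P[all 15 edges red] = (1/2)^15, and likewise for blue, so P[monochromatic] = 2·(1/2)^15 = 2^{1 − 15} = 1/16384.
Summing: E[X] = C(7, 6) · 2^{1 − 15} = 7 · 1/16384 = 7/16384.
Numerically: E[X] ≈ 0.000427.

E[X] = C(7,6)·2^(1−C(6,2)) = 7/16384 ≈ 0.000427.


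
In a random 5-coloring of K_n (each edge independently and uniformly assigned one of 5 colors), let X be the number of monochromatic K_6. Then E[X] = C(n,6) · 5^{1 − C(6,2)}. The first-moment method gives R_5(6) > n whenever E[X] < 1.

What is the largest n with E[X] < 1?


We need C(n, 6) · 5^{1 − 15} < 1, i.e. C(n, 6) < 5^{15 − 1} = 6103515625.
Check values of n near the boundary:
  n = 127: C(127, 6) = 5169379425; 5169379425 < 6103515625? YES
  n = 128: C(128, 6) = 5423611200; 5423611200 < 6103515625? YES
  n = 129: C(129, 6) = 5688177600; 5688177600 < 6103515625? YES
  n = 130: C(130, 6) = 5963412000; 5963412000 < 6103515625? YES
  n = 131: C(131, 6) = 6249655776; 6249655776 < 6103515625? NO
The largest n with C(n, 6) < 6103515625 is n = 130 (where E[X] = 47707296/48828125 ≈ 0.9770454). Hence R_5(6) > 130, i.e. R_5(6) ≥ 131.

Largest n = 130; hence R_5(6) > 130.


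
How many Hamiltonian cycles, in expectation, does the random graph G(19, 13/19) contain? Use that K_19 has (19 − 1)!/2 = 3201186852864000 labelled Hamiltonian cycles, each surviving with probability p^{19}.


K_19 has (19 − 1)!/2 = 3201186852864000 labelled Hamiltonian cycles.
For each such Hamiltonian cycle H, let X_H = 1 if all 19 edges of H are present in G. Then P[X_H = 1] = p^{19} = (13/19)^{19} = 1461920290375446110677/1978419655660313589123979.
By linearity: E[X] = Σ_H E[X_H] = 3201186852864000 · p^{19} = 3201186852864000 · 1461920290375446110677/1978419655660313589123979 = 4679880013484999364018134658428928000/1978419655660313589123979.
Numerically: E[X] ≈ 2.3655e+12.

E[X] = 3201186852864000 · (13/19)^{19} = 4679880013484999364018134658428928000/1978419655660313589123979 ≈ 2.3655e+12.


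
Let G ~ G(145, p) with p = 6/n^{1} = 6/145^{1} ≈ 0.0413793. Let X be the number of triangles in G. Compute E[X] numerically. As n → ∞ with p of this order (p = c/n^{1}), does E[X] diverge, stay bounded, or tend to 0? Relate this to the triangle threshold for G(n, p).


Number of potential triangles: C(145, 3) = 497640.
Each occurs with probability p³ ≈ (0.0413793)³ ≈ 7.08516134e-05.
By linearity: E[X] = C(145, 3)·p³ ≈ 497640 · 7.08516134e-05 ≈ 35.258597.
Here α = 1, so p = 6/n is exactly at the triangle threshold p ~ 1/n. Asymptotically E[X] → c³/6 = 6³/6 = 36 ≈ 36.000000, a bounded constant. In this regime the triangle count is asymptotically Poisson(c³/6).

E[X] ≈ 35.258597; in regime p = Θ(1/n^{1}) E[X] stays bounded (at the triangle threshold p ~ 1/n).


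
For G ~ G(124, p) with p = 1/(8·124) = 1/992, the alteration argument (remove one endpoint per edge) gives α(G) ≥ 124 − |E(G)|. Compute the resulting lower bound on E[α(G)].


E[|E(G)|] = C(124, 2)·p = 7626 · (1/992) = 123/16.
E[α(G)] ≥ n − E[|E(G)|] = 124 − 123/16 = 1861/16.
Numerically: ≈ 116.312500.
(This is only a lower bound; the true E[α(G)] may be larger.)

E[α(G)] ≥ 1861/16 ≈ 116.312500.


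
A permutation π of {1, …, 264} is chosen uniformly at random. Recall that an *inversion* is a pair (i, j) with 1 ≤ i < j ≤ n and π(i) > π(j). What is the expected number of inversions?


Write X = Σ X_I over the C(264, 2) = 34716 pairs i < j, with X_I the indicator of one inversion.
There are 34716 indicators.
For each fixed pair i < j, the values π(i) and π(j) are two distinct elements of {1, …, 264} in uniformly random order; by symmetry P[π(i) > π(j)] = 1/2.
By linearity: E[X] = 34716 · (1/2) = C(264, 2) · (1/2) = 34716/2 = 17358 ≈ 17358.0000.

E[X] = 17358 = 17358.0000.


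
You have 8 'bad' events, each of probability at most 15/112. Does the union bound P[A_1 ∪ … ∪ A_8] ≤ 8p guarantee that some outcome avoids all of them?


Union bound: P[∪_{i=1}^{8} A_i] ≤ Σ_i P[A_i] ≤ 8·p = 8·(15/112) = 15/14.
Numerically: 15/14 ≈ 1.071.
Is 15/14 < 1? NO.
Since the bound 15/14 is ≥ 1, the union bound is uninformative here; it does NOT by itself certify existence.

8·p = 15/14 ≈ 1.071; existence NOT certified by the union bound.


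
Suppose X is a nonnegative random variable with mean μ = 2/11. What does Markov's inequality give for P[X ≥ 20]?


μ = E[X] = 2/11, a = 20.
Markov: P[X ≥ 20] ≤ μ/a = (2/11)/20 = 1/110.
Numerically: ≈ 0.009091.
(Since a = 20 > μ = 0.181818, the bound 1/110 is < 1 and informative.)

P[X ≥ 20] ≤ 1/110 ≈ 0.009091.


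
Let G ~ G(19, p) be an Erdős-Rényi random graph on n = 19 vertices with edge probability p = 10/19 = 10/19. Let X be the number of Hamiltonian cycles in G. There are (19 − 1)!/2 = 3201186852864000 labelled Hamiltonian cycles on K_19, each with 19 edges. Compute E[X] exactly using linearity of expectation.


K_19 has (19 − 1)!/2 = 3201186852864000 labelled Hamiltonian cycles.
For each such Hamiltonian cycle H, let X_H = 1 if all 19 edges of H are present in G. Then P[X_H = 1] = p^{19} = (10/19)^{19} = 10000000000000000000/1978419655660313589123979.
Summing the indicators: E[X] = Σ_H E[X_H] = 3201186852864000 · p^{19} = 3201186852864000 · 10000000000000000000/1978419655660313589123979 = 32011868528640000000000000000000000/1978419655660313589123979.
Numerically: E[X] ≈ 1.62e+10.

E[X] = 3201186852864000 · (10/19)^{19} = 32011868528640000000000000000000000/1978419655660313589123979 ≈ 1.62e+10.


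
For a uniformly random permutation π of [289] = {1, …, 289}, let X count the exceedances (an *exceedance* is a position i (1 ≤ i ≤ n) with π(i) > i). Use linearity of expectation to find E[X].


Write X = Σ_{i=1}^{289} X_i, where X_i = 1_{π(i) > i}.
For each fixed i, π(i) is uniform over {1, …, 289} (marginal of a uniform permutation), so P[π(i) > i] = (n − i)/n. Summing: Σ_{i=1}^{289} (n − i)/n = (0 + 1 + … + 288)/289 = 289(289 − 1)/(2·289) = (289 − 1)/2.
Hence E[X] = Σ_{i=1}^{289} (289 − i)/289 = 144 ≈ 144.000000.

E[X] = 144 = 144.000000.


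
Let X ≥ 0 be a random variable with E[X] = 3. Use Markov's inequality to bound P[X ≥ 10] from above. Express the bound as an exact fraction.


μ = E[X] = 3, a = 10.
Markov: P[X ≥ 10] ≤ μ/a = (3)/10 = 3/10.
Numerically: ≈ 0.30000.
(Since a = 10 > μ = 3.00000, the bound 3/10 is < 1 and informative.)

P[X ≥ 10] ≤ 3/10 ≈ 0.30000.


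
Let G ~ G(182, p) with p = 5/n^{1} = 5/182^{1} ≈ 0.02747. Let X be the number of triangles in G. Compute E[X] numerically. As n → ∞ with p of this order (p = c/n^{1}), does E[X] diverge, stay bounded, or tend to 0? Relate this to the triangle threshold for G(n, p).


Number of potential triangles: C(182, 3) = 988260.
Each occurs with probability p³ ≈ (0.02747)³ ≈ 2.073461e-05.
By linearity: E[X] = C(182, 3)·p³ ≈ 988260 · 2.073461e-05 ≈ 20.4912.
Here α = 1, so p = 5/n is exactly at the triangle threshold p ~ 1/n. Asymptotically E[X] → c³/6 = 5³/6 = 125/6 ≈ 20.8333, a bounded constant. In this regime the triangle count is asymptotically Poisson(c³/6).

E[X] ≈ 20.4912; in regime p = Θ(1/n^{1}) E[X] stays bounded (at the triangle threshold p ~ 1/n).


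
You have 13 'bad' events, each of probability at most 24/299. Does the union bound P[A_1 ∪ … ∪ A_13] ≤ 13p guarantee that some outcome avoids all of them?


Union bound: P[∪_{i=1}^{13} A_i] ≤ Σ_i P[A_i] ≤ 13·p = 13·(24/299) = 24/23.
Numerically: 24/23 ≈ 1.043478.
Is 24/23 < 1? NO.
Since the bound 24/23 is ≥ 1, the union bound is uninformative here; it does NOT by itself certify existence.

13·p = 24/23 ≈ 1.043478; existence NOT certified by the union bound.


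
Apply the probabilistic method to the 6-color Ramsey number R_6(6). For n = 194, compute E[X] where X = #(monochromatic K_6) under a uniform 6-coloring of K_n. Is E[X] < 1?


E[X] = C(194, 6) · 6^{1 − 15} = 68482017072 · 6^{−14} = 68482017072/78364164096.
As a reduced fraction: E[X] = 475569563/544195584 ≈ 0.874.
Is E[X] < 1? YES.
Since E[X] < 1, there exists a 6-coloring of K_{194} with no monochromatic K_6; hence R_6(6) > 194.

E[X] = 475569563/544195584 ≈ 0.874; E[X] < 1, so R_6(6) > 194.


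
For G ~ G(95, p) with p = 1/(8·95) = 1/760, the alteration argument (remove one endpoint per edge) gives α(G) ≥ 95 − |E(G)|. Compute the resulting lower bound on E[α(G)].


E[|E(G)|] = C(95, 2)·p = 4465 · (1/760) = 47/8.
E[α(G)] ≥ n − E[|E(G)|] = 95 − 47/8 = 713/8.
Numerically: ≈ 89.125000.
(This is only a lower bound; the true E[α(G)] may be larger.)

E[α(G)] ≥ 713/8 ≈ 89.125000.


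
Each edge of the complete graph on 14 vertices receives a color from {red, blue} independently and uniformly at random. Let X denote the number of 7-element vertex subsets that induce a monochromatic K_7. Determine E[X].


Let X = Σ_S X_S over the C(14, 7) = 3432 subsets S of size 7, where X_S = 1 if the K_7 on S is monochromatic.
For a fixed S, the K_7 on S has C(7, 2) = 21 edges. P[all 21 edges red] = (1/2)^21, and likewise for blue, so P[monochromatic] = 2·(1/2)^21 = 2^{1 − 21} = 1/1048576.
Summing: E[X] = C(14, 7) · 2^{1 − 21} = 3432 · 1/1048576 = 429/131072.
Numerically: E[X] ≈ 0.003.

E[X] = C(14,7)·2^(1−C(7,2)) = 429/131072 ≈ 0.003.


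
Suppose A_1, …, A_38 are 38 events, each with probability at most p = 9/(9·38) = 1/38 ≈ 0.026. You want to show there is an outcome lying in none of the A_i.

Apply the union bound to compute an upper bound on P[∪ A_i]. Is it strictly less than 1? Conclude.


Union bound: P[∪_{i=1}^{38} A_i] ≤ Σ_i P[A_i] ≤ 38·p = 38·(1/38) = 1.
Numerically: 1 ≈ 1.000.
Is 1 < 1? NO.
Since the bound 1 is ≥ 1, the union bound is uninformative here; it does NOT by itself certify existence.

38·p = 1 ≈ 1.000; existence NOT certified by the union bound.


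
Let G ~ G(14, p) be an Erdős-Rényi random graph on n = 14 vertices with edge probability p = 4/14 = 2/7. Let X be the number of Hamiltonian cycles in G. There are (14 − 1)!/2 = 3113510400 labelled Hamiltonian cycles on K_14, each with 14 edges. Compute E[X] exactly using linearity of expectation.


K_14 has (14 − 1)!/2 = 3113510400 labelled Hamiltonian cycles.
For each such Hamiltonian cycle H, let X_H = 1 if all 14 edges of H are present in G. Then P[X_H = 1] = p^{14} = (2/7)^{14} = 16384/678223072849.
Summing the indicators: E[X] = Σ_H E[X_H] = 3113510400 · p^{14} = 3113510400 · 16384/678223072849 = 7287393484800/96889010407.
Numerically: E[X] ≈ 75.21.

E[X] = 3113510400 · (2/7)^{14} = 7287393484800/96889010407 ≈ 75.21.


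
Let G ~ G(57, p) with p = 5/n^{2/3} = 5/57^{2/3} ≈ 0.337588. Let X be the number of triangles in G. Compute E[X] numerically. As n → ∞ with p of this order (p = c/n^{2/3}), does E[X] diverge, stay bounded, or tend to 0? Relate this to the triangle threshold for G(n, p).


Number of potential triangles: C(57, 3) = 29260.
Each occurs with probability p³ ≈ (0.337588)³ ≈ 3.84733764e-02.
By linearity: E[X] = C(57, 3)·p³ ≈ 29260 · 3.84733764e-02 ≈ 1125.730994.
Since α = 2/3 < 1, p = c/n^{2/3} ≫ 1/n is above the triangle threshold p ~ 1/n. Asymptotically E[X] ~ (c³/6)·n^{3(1−α)} = (5³/6)·n^{1} → ∞; triangles are abundant w.h.p.

E[X] ≈ 1125.730994; in regime p = Θ(1/n^{2/3}) E[X] diverges (above the triangle threshold p ~ 1/n).


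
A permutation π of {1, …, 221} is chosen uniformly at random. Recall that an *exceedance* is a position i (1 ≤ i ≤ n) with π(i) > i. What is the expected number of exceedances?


Write X = Σ_{i=1}^{221} X_i, where X_i = 1_{π(i) > i}.
For each fixed i, π(i) is uniform over {1, …, 221} (marginal of a uniform permutation), so P[π(i) > i] = (n − i)/n. Summing: Σ_{i=1}^{221} (n − i)/n = (0 + 1 + … + 220)/221 = 221(221 − 1)/(2·221) = (221 − 1)/2.
Hence E[X] = Σ_{i=1}^{221} (221 − i)/221 = 110 ≈ 110.00000.

E[X] = 110 = 110.00000.


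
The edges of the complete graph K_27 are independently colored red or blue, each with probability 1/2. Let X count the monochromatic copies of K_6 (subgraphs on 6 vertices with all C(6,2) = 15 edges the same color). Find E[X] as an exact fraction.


Let X = Σ_S X_S over the C(27, 6) = 296010 subsets S of size 6, where X_S = 1 if the K_6 on S is monochromatic.
For a fixed S, the K_6 on S has C(6, 2) = 15 edges. P[all 15 edges red] = (1/2)^15, and likewise for blue, so P[monochromatic] = 2·(1/2)^15 = 2^{1 − 15} = 1/16384.
Summing: E[X] = C(27, 6) · 2^{1 − 15} = 296010 · 1/16384 = 148005/8192.
Numerically: E[X] ≈ 18.06702.

E[X] = C(27,6)·2^(1−C(6,2)) = 148005/8192 ≈ 18.06702.


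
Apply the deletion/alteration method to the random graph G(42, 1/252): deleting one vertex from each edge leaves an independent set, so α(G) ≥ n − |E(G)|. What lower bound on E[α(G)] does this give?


E[|E(G)|] = C(42, 2)·p = 861 · (1/252) = 41/12.
E[α(G)] ≥ n − E[|E(G)|] = 42 − 41/12 = 463/12.
Numerically: ≈ 38.583333.
(This is only a lower bound; the true E[α(G)] may be larger.)

E[α(G)] ≥ 463/12 ≈ 38.583333.


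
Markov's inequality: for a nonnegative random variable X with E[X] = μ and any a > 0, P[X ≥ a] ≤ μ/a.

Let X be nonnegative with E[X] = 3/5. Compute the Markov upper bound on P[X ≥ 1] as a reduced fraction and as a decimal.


μ = E[X] = 3/5, a = 1.
Markov: P[X ≥ 1] ≤ μ/a = (3/5)/1 = 3/5.
Numerically: ≈ 0.60000.
(Since a = 1 > μ = 0.60000, the bound 3/5 is < 1 and informative.)

P[X ≥ 1] ≤ 3/5 ≈ 0.60000.


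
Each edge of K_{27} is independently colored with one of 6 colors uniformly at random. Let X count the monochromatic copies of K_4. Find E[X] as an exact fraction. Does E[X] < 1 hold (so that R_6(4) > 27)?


E[X] = C(27, 4) · 6^{1 − 6} = 17550 · 6^{−5} = 17550/7776.
As a reduced fraction: E[X] = 325/144 ≈ 2.256944.
Is E[X] < 1? NO.
Since E[X] ≥ 1, the first-moment bound is inconclusive at n = 27; it does NOT by itself certify R_6(4) > 27.

E[X] = 325/144 ≈ 2.256944; E[X] ≥ 1; first-moment method inconclusive here.


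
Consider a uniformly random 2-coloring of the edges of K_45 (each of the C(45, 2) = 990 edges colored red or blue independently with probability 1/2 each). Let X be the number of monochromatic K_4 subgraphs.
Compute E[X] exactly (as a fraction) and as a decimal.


Let X = Σ_S X_S over the C(45, 4) = 148995 subsets S of size 4, where X_S = 1 if the K_4 on S is monochromatic.
For a fixed S, the K_4 on S has C(4, 2) = 6 edges. P[all 6 edges red] = (1/2)^6, and likewise for blue, so P[monochromatic] = 2·(1/2)^6 = 2^{1 − 6} = 1/32.
By linearity of expectation: E[X] = C(45, 4) · 2^{1 − 6} = 148995 · 1/32 = 148995/32.
Numerically: E[X] ≈ 4656.093750.

E[X] = C(45,4)·2^(1−C(4,2)) = 148995/32 ≈ 4656.093750.


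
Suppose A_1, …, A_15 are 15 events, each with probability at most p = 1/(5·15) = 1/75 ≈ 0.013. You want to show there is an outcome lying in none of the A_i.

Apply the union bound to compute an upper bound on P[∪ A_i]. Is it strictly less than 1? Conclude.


Union bound: P[∪_{i=1}^{15} A_i] ≤ Σ_i P[A_i] ≤ 15·p = 15·(1/75) = 1/5.
Numerically: 1/5 ≈ 0.200.
Is 1/5 < 1? YES.
Since P[∪ A_i] ≤ 1/5 < 1, the complement has P[∩ A_i^c] ≥ 1 − 1/5 = 4/5 > 0, so some outcome avoids every A_i.

15·p = 1/5 ≈ 0.200; existence CERTIFIED by the union bound.


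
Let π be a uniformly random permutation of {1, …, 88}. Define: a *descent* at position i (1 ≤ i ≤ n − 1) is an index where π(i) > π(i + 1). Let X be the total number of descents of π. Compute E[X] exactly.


Write X = Σ X_I over i = 1, …, 87, with X_I the indicator of one descent.
There are 87 indicators.
For each fixed i, the pair (π(i), π(i+1)) is a uniformly random ordered pair of distinct values from {1, …, 88}; by symmetry P[π(i) > π(i+1)] = 1/2.
By linearity: E[X] = 87 · (1/2) = (88 − 1) · (1/2) = 87/2 ≈ 43.500.

E[X] = 87/2 = 43.500.


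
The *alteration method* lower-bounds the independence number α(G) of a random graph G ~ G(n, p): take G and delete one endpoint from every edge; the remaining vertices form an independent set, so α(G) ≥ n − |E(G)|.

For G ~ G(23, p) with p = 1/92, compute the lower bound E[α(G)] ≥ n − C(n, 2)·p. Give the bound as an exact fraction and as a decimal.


E[|E(G)|] = C(23, 2)·p = 253 · (1/92) = 11/4.
E[α(G)] ≥ n − E[|E(G)|] = 23 − 11/4 = 81/4.
Numerically: ≈ 20.250000.
(This is only a lower bound; the true E[α(G)] may be larger.)

E[α(G)] ≥ 81/4 ≈ 20.250000.


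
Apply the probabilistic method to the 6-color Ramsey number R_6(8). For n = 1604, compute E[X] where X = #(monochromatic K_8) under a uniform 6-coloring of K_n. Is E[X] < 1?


E[X] = C(1604, 8) · 6^{1 − 28} = 1067877273673000226280 · 6^{−27} = 1067877273673000226280/1023490369077469249536.
As a reduced fraction: E[X] = 44494886403041676095/42645432044894552064 ≈ 1.04337.
Is E[X] < 1? NO.
Since E[X] ≥ 1, the first-moment bound is inconclusive at n = 1604; it does NOT by itself certify R_6(8) > 1604.

E[X] = 44494886403041676095/42645432044894552064 ≈ 1.04337; E[X] ≥ 1; first-moment method inconclusive here.


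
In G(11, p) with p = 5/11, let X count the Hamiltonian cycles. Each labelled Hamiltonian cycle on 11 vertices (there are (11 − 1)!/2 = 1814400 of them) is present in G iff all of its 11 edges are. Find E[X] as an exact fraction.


K_11 has (11 − 1)!/2 = 1814400 labelled Hamiltonian cycles.
For each such Hamiltonian cycle H, let X_H = 1 if all 11 edges of H are present in G. Then P[X_H = 1] = p^{11} = (5/11)^{11} = 48828125/285311670611.
By linearity: E[X] = Σ_H E[X_H] = 1814400 · p^{11} = 1814400 · 48828125/285311670611 = 88593750000000/285311670611.
Numerically: E[X] ≈ 310.52.

E[X] = 1814400 · (5/11)^{11} = 88593750000000/285311670611 ≈ 310.52.


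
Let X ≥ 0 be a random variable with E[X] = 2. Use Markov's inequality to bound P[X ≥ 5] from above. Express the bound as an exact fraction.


μ = E[X] = 2, a = 5.
Markov: P[X ≥ 5] ≤ μ/a = (2)/5 = 2/5.
Numerically: ≈ 0.400000.
(Since a = 5 > μ = 2.000000, the bound 2/5 is < 1 and informative.)

P[X ≥ 5] ≤ 2/5 ≈ 0.400000.


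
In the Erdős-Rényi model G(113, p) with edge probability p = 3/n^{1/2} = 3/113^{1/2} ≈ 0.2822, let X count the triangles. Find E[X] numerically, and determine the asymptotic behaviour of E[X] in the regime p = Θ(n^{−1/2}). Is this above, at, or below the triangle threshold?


Number of potential triangles: C(113, 3) = 234136.
Each occurs with probability p³ ≈ (0.2822)³ ≈ 2.247740e-02.
By linearity: E[X] = C(113, 3)·p³ ≈ 234136 · 2.247740e-02 ≈ 5262.7688.
Since α = 1/2 < 1, p = c/n^{1/2} ≫ 1/n is above the triangle threshold p ~ 1/n. Asymptotically E[X] ~ (c³/6)·n^{3(1−α)} = (3³/6)·n^{1.5} → ∞; triangles are abundant w.h.p.

E[X] ≈ 5262.7688; in regime p = Θ(1/n^{1/2}) E[X] diverges (above the triangle threshold p ~ 1/n).


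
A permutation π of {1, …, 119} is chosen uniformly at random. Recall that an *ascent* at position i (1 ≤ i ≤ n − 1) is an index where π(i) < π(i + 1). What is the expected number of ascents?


Write X = Σ X_I over i = 1, …, 118, with X_I the indicator of one ascent.
There are 118 indicators.
For each fixed i, the pair (π(i), π(i+1)) is a uniformly random ordered pair of distinct values from {1, …, 119}; by symmetry P[π(i) < π(i+1)] = 1/2.
By linearity: E[X] = 118 · (1/2) = (119 − 1) · (1/2) = 59 ≈ 59.000000.

E[X] = 59 = 59.000000.


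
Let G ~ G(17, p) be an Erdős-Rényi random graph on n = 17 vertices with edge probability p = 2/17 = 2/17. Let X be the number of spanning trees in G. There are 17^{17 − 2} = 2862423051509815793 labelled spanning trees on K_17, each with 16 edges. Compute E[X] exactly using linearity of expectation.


K_17 has 17^{17 − 2} = 2862423051509815793 labelled spanning trees.
For each such spanning tree H, let X_H = 1 if all 16 edges of H are present in G. Then P[X_H = 1] = p^{16} = (2/17)^{16} = 65536/48661191875666868481.
Summing the indicators: E[X] = Σ_H E[X_H] = 2862423051509815793 · p^{16} = 2862423051509815793 · 65536/48661191875666868481 = 65536/17.
Numerically: E[X] ≈ 3.86e+03.

E[X] = 2862423051509815793 · (2/17)^{16} = 65536/17 ≈ 3.86e+03.


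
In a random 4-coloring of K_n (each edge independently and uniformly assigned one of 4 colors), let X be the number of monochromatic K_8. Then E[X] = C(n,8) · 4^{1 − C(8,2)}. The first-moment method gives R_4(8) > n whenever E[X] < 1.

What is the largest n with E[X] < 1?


We need C(n, 8) · 4^{1 − 28} < 1, i.e. C(n, 8) < 4^{28 − 1} = 18014398509481984.
Check values of n near the boundary:
  n = 407: C(407, 8) = 17424959239309050; 17424959239309050 < 18014398509481984? YES
  n = 408: C(408, 8) = 17773458424095231; 17773458424095231 < 18014398509481984? YES
  n = 409: C(409, 8) = 18128041135797879; 18128041135797879 < 18014398509481984? NO
The largest n with C(n, 8) < 18014398509481984 is n = 408 (where E[X] = 17773458424095231/18014398509481984 ≈ 0.986625). Hence R_4(8) > 408, i.e. R_4(8) ≥ 409.

Largest n = 408; hence R_4(8) > 408.


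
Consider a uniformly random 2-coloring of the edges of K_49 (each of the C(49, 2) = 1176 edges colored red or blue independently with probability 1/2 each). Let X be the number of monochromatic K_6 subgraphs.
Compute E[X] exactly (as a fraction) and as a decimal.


Let X = Σ_S X_S over the C(49, 6) = 13983816 subsets S of size 6, where X_S = 1 if the K_6 on S is monochromatic.
For a fixed S, the K_6 on S has C(6, 2) = 15 edges. P[all 15 edges red] = (1/2)^15, and likewise for blue, so P[monochromatic] = 2·(1/2)^15 = 2^{1 − 15} = 1/16384.
By linearity: E[X] = C(49, 6) · 2^{1 − 15} = 13983816 · 1/16384 = 1747977/2048.
Numerically: E[X] ≈ 853.504.

E[X] = C(49,6)·2^(1−C(6,2)) = 1747977/2048 ≈ 853.504.


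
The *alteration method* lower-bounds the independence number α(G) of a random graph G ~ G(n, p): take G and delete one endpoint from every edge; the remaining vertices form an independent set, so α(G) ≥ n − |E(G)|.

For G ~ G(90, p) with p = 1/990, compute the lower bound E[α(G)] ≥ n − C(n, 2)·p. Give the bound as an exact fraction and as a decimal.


E[|E(G)|] = C(90, 2)·p = 4005 · (1/990) = 89/22.
E[α(G)] ≥ n − E[|E(G)|] = 90 − 89/22 = 1891/22.
Numerically: ≈ 85.95455.
(This is only a lower bound; the true E[α(G)] may be larger.)

E[α(G)] ≥ 1891/22 ≈ 85.95455.


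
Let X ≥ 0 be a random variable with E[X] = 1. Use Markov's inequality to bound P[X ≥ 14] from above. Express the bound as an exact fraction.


μ = E[X] = 1, a = 14.
Markov: P[X ≥ 14] ≤ μ/a = (1)/14 = 1/14.
Numerically: ≈ 0.071429.
(Since a = 14 > μ = 1.000000, the bound 1/14 is < 1 and informative.)

P[X ≥ 14] ≤ 1/14 ≈ 0.071429.


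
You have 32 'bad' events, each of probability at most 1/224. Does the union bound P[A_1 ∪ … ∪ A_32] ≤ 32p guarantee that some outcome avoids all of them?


Union bound: P[∪_{i=1}^{32} A_i] ≤ Σ_i P[A_i] ≤ 32·p = 32·(1/224) = 1/7.
Numerically: 1/7 ≈ 0.1429.
Is 1/7 < 1? YES.
Since P[∪ A_i] ≤ 1/7 < 1, the complement has P[∩ A_i^c] ≥ 1 − 1/7 = 6/7 > 0, so some outcome avoids every A_i.

32·p = 1/7 ≈ 0.1429; existence CERTIFIED by the union bound.


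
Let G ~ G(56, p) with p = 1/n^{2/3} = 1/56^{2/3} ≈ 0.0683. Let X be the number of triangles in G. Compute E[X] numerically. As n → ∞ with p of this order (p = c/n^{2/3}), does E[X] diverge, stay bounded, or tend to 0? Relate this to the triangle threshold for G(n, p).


Number of potential triangles: C(56, 3) = 27720.
Each occurs with probability p³ ≈ (0.0683)³ ≈ 3.18878e-04.
By linearity: E[X] = C(56, 3)·p³ ≈ 27720 · 3.18878e-04 ≈ 8.839.
Since α = 2/3 < 1, p = c/n^{2/3} ≫ 1/n is above the triangle threshold p ~ 1/n. Asymptotically E[X] ~ (c³/6)·n^{3(1−α)} = (1³/6)·n^{1} → ∞; triangles are abundant w.h.p.

E[X] ≈ 8.839; in regime p = Θ(1/n^{2/3}) E[X] diverges (above the triangle threshold p ~ 1/n).


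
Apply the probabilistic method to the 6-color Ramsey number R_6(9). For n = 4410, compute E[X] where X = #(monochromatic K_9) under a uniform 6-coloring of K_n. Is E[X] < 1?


E[X] = C(4410, 9) · 6^{1 − 36} = 1724394906266704102180823710 · 6^{−35} = 1724394906266704102180823710/1719070799748422591028658176.
As a reduced fraction: E[X] = 862197453133352051090411855/859535399874211295514329088 ≈ 1.0030971.
Is E[X] < 1? NO.
Since E[X] ≥ 1, the first-moment bound is inconclusive at n = 4410; it does NOT by itself certify R_6(9) > 4410.

E[X] = 862197453133352051090411855/859535399874211295514329088 ≈ 1.0030971; E[X] ≥ 1; first-moment method inconclusive here.


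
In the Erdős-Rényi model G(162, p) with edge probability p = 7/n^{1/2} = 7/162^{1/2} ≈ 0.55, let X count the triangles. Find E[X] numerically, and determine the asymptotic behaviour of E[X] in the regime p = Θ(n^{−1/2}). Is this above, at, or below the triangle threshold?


Number of potential triangles: C(162, 3) = 695520.
Each occurs with probability p³ ≈ (0.55)³ ≈ 1.663495e-01.
By linearity: E[X] = C(162, 3)·p³ ≈ 695520 · 1.663495e-01 ≈ 115699.4305.
Since α = 1/2 < 1, p = c/n^{1/2} ≫ 1/n is above the triangle threshold p ~ 1/n. Asymptotically E[X] ~ (c³/6)·n^{3(1−α)} = (7³/6)·n^{1.5} → ∞; triangles are abundant w.h.p.

E[X] ≈ 115699.4305; in regime p = Θ(1/n^{1/2}) E[X] diverges (above the triangle threshold p ~ 1/n).


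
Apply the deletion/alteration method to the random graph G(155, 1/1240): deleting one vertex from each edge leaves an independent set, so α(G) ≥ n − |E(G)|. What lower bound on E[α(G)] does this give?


E[|E(G)|] = C(155, 2)·p = 11935 · (1/1240) = 77/8.
E[α(G)] ≥ n − E[|E(G)|] = 155 − 77/8 = 1163/8.
Numerically: ≈ 145.37500.
(This is only a lower bound; the true E[α(G)] may be larger.)

E[α(G)] ≥ 1163/8 ≈ 145.37500.


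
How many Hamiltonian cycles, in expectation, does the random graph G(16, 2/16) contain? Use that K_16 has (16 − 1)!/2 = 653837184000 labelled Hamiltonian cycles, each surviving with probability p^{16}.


K_16 has (16 − 1)!/2 = 653837184000 labelled Hamiltonian cycles.
For each such Hamiltonian cycle H, let X_H = 1 if all 16 edges of H are present in G. Then P[X_H = 1] = p^{16} = (1/8)^{16} = 1/281474976710656.
Summing the indicators: E[X] = Σ_H E[X_H] = 653837184000 · p^{16} = 653837184000 · 1/281474976710656 = 638512875/274877906944.
Numerically: E[X] ≈ 0.0023229.

E[X] = 653837184000 · (1/8)^{16} = 638512875/274877906944 ≈ 0.0023229.


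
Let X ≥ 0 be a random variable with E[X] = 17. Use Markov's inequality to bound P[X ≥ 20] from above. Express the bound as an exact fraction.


μ = E[X] = 17, a = 20.
Markov: P[X ≥ 20] ≤ μ/a = (17)/20 = 17/20.
Numerically: ≈ 0.85000.
(Since a = 20 > μ = 17.00000, the bound 17/20 is < 1 and informative.)

P[X ≥ 20] ≤ 17/20 ≈ 0.85000.


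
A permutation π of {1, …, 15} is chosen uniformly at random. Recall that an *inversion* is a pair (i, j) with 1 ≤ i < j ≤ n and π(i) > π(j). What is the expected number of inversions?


Write X = Σ X_I over the C(15, 2) = 105 pairs i < j, with X_I the indicator of one inversion.
There are 105 indicators.
For each fixed pair i < j, the values π(i) and π(j) are two distinct elements of {1, …, 15} in uniformly random order; by symmetry P[π(i) > π(j)] = 1/2.
By linearity: E[X] = 105 · (1/2) = C(15, 2) · (1/2) = 105/2 = 105/2 ≈ 52.500000.

E[X] = 105/2 = 52.500000.


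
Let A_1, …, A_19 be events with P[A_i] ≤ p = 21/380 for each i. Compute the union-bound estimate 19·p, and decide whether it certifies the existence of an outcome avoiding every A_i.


Union bound: P[∪_{i=1}^{19} A_i] ≤ Σ_i P[A_i] ≤ 19·p = 19·(21/380) = 21/20.
Numerically: 21/20 ≈ 1.050.
Is 21/20 < 1? NO.
Since the bound 21/20 is ≥ 1, the union bound is uninformative here; it does NOT by itself certify existence.

19·p = 21/20 ≈ 1.050; existence NOT certified by the union bound.


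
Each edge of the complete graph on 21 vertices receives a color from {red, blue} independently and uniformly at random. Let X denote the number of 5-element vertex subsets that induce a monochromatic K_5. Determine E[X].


Let X = Σ_S X_S over the C(21, 5) = 20349 subsets S of size 5, where X_S = 1 if the K_5 on S is monochromatic.
For a fixed S, the K_5 on S has C(5, 2) = 10 edges. P[all 10 edges red] = (1/2)^10, and likewise for blue, so P[monochromatic] = 2·(1/2)^10 = 2^{1 − 10} = 1/512.
By linearity: E[X] = C(21, 5) · 2^{1 − 10} = 20349 · 1/512 = 20349/512.
Numerically: E[X] ≈ 39.74414.

E[X] = C(21,5)·2^(1−C(5,2)) = 20349/512 ≈ 39.74414.


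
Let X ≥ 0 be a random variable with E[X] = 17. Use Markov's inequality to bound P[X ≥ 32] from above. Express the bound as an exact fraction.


μ = E[X] = 17, a = 32.
Markov: P[X ≥ 32] ≤ μ/a = (17)/32 = 17/32.
Numerically: ≈ 0.531.
(Since a = 32 > μ = 17.000, the bound 17/32 is < 1 and informative.)

P[X ≥ 32] ≤ 17/32 ≈ 0.531.


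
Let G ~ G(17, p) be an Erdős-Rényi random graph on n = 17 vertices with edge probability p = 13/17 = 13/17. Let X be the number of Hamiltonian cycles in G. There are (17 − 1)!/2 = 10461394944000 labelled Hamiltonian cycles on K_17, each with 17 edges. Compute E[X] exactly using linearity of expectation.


K_17 has (17 − 1)!/2 = 10461394944000 labelled Hamiltonian cycles.
For each such Hamiltonian cycle H, let X_H = 1 if all 17 edges of H are present in G. Then P[X_H = 1] = p^{17} = (13/17)^{17} = 8650415919381337933/827240261886336764177.
By linearity: E[X] = Σ_H E[X_H] = 10461394944000 · p^{17} = 10461394944000 · 8650415919381337933/827240261886336764177 = 90495417362513040260241610752000/827240261886336764177.
Numerically: E[X] ≈ 1.09e+11.

E[X] = 10461394944000 · (13/17)^{17} = 90495417362513040260241610752000/827240261886336764177 ≈ 1.09e+11.


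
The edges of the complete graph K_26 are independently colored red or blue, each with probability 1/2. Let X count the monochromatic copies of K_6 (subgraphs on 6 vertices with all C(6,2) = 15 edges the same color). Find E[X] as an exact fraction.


Let X = Σ_S X_S over the C(26, 6) = 230230 subsets S of size 6, where X_S = 1 if the K_6 on S is monochromatic.
For a fixed S, the K_6 on S has C(6, 2) = 15 edges. P[all 15 edges red] = (1/2)^15, and likewise for blue, so P[monochromatic] = 2·(1/2)^15 = 2^{1 − 15} = 1/16384.
By linearity of expectation: E[X] = C(26, 6) · 2^{1 − 15} = 230230 · 1/16384 = 115115/8192.
Numerically: E[X] ≈ 14.052.

E[X] = C(26,6)·2^(1−C(6,2)) = 115115/8192 ≈ 14.052.


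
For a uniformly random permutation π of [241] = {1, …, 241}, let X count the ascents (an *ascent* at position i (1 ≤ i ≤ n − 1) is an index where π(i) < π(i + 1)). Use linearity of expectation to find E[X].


Write X = Σ X_I over i = 1, …, 240, with X_I the indicator of one ascent.
There are 240 indicators.
For each fixed i, the pair (π(i), π(i+1)) is a uniformly random ordered pair of distinct values from {1, …, 241}; by symmetry P[π(i) < π(i+1)] = 1/2.
By linearity: E[X] = 240 · (1/2) = (241 − 1) · (1/2) = 120 ≈ 120.000000.

E[X] = 120 = 120.000000.


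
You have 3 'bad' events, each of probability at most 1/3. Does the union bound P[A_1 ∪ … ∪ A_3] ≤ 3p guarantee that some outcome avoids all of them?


Union bound: P[∪_{i=1}^{3} A_i] ≤ Σ_i P[A_i] ≤ 3·p = 3·(1/3) = 1.
Numerically: 1 ≈ 1.000000.
Is 1 < 1? NO.
Since the bound 1 is ≥ 1, the union bound is uninformative here; it does NOT by itself certify existence.

3·p = 1 ≈ 1.000000; existence NOT certified by the union bound.


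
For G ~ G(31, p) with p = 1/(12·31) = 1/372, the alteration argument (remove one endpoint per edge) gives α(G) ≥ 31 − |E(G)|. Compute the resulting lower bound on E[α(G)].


E[|E(G)|] = C(31, 2)·p = 465 · (1/372) = 5/4.
E[α(G)] ≥ n − E[|E(G)|] = 31 − 5/4 = 119/4.
Numerically: ≈ 29.75000.
(This is only a lower bound; the true E[α(G)] may be larger.)

E[α(G)] ≥ 119/4 ≈ 29.75000.


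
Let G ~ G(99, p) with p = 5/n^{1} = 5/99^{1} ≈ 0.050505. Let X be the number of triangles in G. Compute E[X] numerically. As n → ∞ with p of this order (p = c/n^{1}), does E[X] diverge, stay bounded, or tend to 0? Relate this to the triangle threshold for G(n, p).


Number of potential triangles: C(99, 3) = 156849.
Each occurs with probability p³ ≈ (0.050505)³ ≈ 1.2882627e-04.
By linearity: E[X] = C(99, 3)·p³ ≈ 156849 · 1.2882627e-04 ≈ 20.20627.
Here α = 1, so p = 5/n is exactly at the triangle threshold p ~ 1/n. Asymptotically E[X] → c³/6 = 5³/6 = 125/6 ≈ 20.83333, a bounded constant. In this regime the triangle count is asymptotically Poisson(c³/6).

E[X] ≈ 20.20627; in regime p = Θ(1/n^{1}) E[X] stays bounded (at the triangle threshold p ~ 1/n).


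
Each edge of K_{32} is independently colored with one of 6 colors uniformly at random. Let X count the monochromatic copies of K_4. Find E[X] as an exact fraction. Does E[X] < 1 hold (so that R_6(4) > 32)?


E[X] = C(32, 4) · 6^{1 − 6} = 35960 · 6^{−5} = 35960/7776.
As a reduced fraction: E[X] = 4495/972 ≈ 4.62449.
Is E[X] < 1? NO.
Since E[X] ≥ 1, the first-moment bound is inconclusive at n = 32; it does NOT by itself certify R_6(4) > 32.

E[X] = 4495/972 ≈ 4.62449; E[X] ≥ 1; first-moment method inconclusive here.


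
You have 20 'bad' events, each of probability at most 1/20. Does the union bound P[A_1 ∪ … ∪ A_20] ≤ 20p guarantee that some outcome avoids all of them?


Union bound: P[∪_{i=1}^{20} A_i] ≤ Σ_i P[A_i] ≤ 20·p = 20·(1/20) = 1.
Numerically: 1 ≈ 1.000.
Is 1 < 1? NO.
Since the bound 1 is ≥ 1, the union bound is uninformative here; it does NOT by itself certify existence.

20·p = 1 ≈ 1.000; existence NOT certified by the union bound.


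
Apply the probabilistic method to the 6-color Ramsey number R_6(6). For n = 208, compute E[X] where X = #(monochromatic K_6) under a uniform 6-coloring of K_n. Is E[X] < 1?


E[X] = C(208, 6) · 6^{1 − 15} = 104579959848 · 6^{−14} = 104579959848/78364164096.
As a reduced fraction: E[X] = 4357498327/3265173504 ≈ 1.334538.
Is E[X] < 1? NO.
Since E[X] ≥ 1, the first-moment bound is inconclusive at n = 208; it does NOT by itself certify R_6(6) > 208.

E[X] = 4357498327/3265173504 ≈ 1.334538; E[X] ≥ 1; first-moment method inconclusive here.


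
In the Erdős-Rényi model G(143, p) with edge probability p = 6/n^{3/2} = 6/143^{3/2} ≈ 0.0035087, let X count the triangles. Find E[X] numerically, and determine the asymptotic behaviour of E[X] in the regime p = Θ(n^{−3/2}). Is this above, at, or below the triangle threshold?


Number of potential triangles: C(143, 3) = 477191.
Each occurs with probability p³ ≈ (0.0035087)³ ≈ 4.3195806e-08.
By linearity: E[X] = C(143, 3)·p³ ≈ 477191 · 4.3195806e-08 ≈ 0.02061.
Since α = 3/2 > 1, p = c/n^{3/2} = o(1/n) is below the triangle threshold p ~ 1/n. Asymptotically E[X] ~ (c³/6)·n^{3(1−α)} = (6³/6)·n^{-1.5} → 0, so by Markov's inequality G has no triangles w.h.p.

E[X] ≈ 0.02061; in regime p = Θ(1/n^{3/2}) E[X] tends to 0 (below the triangle threshold p ~ 1/n).


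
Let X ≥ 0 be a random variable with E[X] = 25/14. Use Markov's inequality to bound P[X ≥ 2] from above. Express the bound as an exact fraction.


μ = E[X] = 25/14, a = 2.
Markov: P[X ≥ 2] ≤ μ/a = (25/14)/2 = 25/28.
Numerically: ≈ 0.892857.
(Since a = 2 > μ = 1.785714, the bound 25/28 is < 1 and informative.)

P[X ≥ 2] ≤ 25/28 ≈ 0.892857.


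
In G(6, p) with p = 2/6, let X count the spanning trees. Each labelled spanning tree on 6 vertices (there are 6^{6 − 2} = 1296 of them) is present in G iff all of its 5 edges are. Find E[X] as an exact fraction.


K_6 has 6^{6 − 2} = 1296 labelled spanning trees.
For each such spanning tree H, let X_H = 1 if all 5 edges of H are present in G. Then P[X_H = 1] = p^{5} = (1/3)^{5} = 1/243.
By linearity of expectation: E[X] = Σ_H E[X_H] = 1296 · p^{5} = 1296 · 1/243 = 16/3.
Numerically: E[X] ≈ 5.33333.

E[X] = 1296 · (1/3)^{5} = 16/3 ≈ 5.33333.
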